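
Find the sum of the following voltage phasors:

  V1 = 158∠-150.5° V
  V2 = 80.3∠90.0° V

Step 1 — Convert each phasor to rectangular form:
  V1 = 158·(cos(-150.5°) + j·sin(-150.5°)) = -137.5 - j77.8 V
  V2 = 80.3·(cos(90.0°) + j·sin(90.0°)) = 0 + j80.3 V
Step 2 — Sum components: V_total = -137.5 + j2.497 V.
Step 3 — Convert to polar: |V_total| = 137.5 V, ∠V_total = 179.0°.

V_total = 137.5∠179.0° V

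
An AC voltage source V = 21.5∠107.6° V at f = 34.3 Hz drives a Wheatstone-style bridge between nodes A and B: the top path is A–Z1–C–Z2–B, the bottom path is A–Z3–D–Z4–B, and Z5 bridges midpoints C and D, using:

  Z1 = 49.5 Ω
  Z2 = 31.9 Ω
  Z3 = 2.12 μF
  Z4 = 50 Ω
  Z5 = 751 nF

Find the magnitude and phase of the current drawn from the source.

Step 1 — Angular frequency: ω = 2π·f = 2π·34.3 = 215.5 rad/s.
Step 2 — Component impedances:
  Z1: Z = R = 49.5 Ω
  Z2: Z = R = 31.9 Ω
  Z3: Z = 1/(jωC) = -j/(ω·C) = 0 - j2189 Ω
  Z4: Z = R = 50 Ω
  Z5: Z = 1/(jωC) = -j/(ω·C) = 0 - j6179 Ω
Step 3 — Bridge requires nodal analysis (the Z5 bridge couples midpoints C and D, so the two paths cannot be reduced to a simple series/parallel combination). Setting node B to ground and injecting 1 A at node A, the 3-node admittance system at A, C, D solves to V_A = Z_AB = 81.19 - j3.177 Ω = 81.25∠-2.2° Ω.
Step 4 — Source phasor: V = 21.5∠107.6° V = -6.501 + j20.49 V.
Step 5 — Ohm's law: I = V / Z_total = (-6.501 + j20.49) / (81.19 - j3.177) = -0.08982 + j0.2489 A.
Step 6 — Convert to polar: |I| = 0.2646 A, ∠I = 109.8°.

I = 0.2646∠109.8° A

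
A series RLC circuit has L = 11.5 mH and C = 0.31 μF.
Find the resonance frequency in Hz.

Step 1 — Resonance condition Im(Z)=0 gives ω₀ = 1/√(LC).
Step 2 — ω₀ = 1/√(0.0115·3.1e-07) = 1.675e+04 rad/s.
Step 3 — f₀ = ω₀/(2π) = 2666 Hz.

f₀ = 2666 Hz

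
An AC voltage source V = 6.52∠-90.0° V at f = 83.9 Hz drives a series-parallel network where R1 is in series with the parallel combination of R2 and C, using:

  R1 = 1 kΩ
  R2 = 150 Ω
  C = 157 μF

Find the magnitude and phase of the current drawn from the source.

Step 1 — Angular frequency: ω = 2π·f = 2π·83.9 = 527.2 rad/s.
Step 2 — Component impedances:
  R1: Z = R = 1000 Ω
  R2: Z = R = 150 Ω
  C: Z = 1/(jωC) = -j/(ω·C) = 0 - j12.08 Ω
Step 3 — Parallel branch: R2 || C = 1/(1/R2 + 1/C) = 0.967 - j12 Ω.
Step 4 — Series with R1: Z_total = R1 + (R2 || C) = 1001 - j12 Ω = 1001∠-0.7° Ω.
Step 5 — Source phasor: V = 6.52∠-90.0° V = 0 - j6.52 V.
Step 6 — Ohm's law: I = V / Z_total = (0 - j6.52) / (1001 - j12) = 7.811e-05 - j0.006513 A.
Step 7 — Convert to polar: |I| = 0.006513 A, ∠I = -89.3°.

I = 0.006513∠-89.3° A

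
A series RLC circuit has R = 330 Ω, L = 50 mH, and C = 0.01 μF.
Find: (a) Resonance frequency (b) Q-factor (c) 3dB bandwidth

Step 1 — Resonance: ω₀ = 1/√(LC) = 1/√(0.05·1e-08) = 4.472e+04 rad/s.
Step 2 — f₀ = ω₀/(2π) = 7118 Hz.
Step 3 — Series Q: Q = ω₀L/R = 4.472e+04·0.05/330 = 6.776.
Step 4 — Bandwidth: Δω = ω₀/Q = 6600 rad/s; BW = Δω/(2π) = 1050 Hz.

(a) f₀ = 7118 Hz  (b) Q = 6.776  (c) BW = 1050 Hz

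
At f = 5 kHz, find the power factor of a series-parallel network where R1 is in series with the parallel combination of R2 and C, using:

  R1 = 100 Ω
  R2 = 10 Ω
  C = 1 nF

Step 1 — Angular frequency: ω = 2π·f = 2π·5000 = 3.142e+04 rad/s.
Step 2 — Component impedances:
  R1: Z = R = 100 Ω
  R2: Z = R = 10 Ω
  C: Z = 1/(jωC) = -j/(ω·C) = 0 - j3.183e+04 Ω
Step 3 — Parallel branch: R2 || C = 1/(1/R2 + 1/C) = 10 - j0.003142 Ω.
Step 4 — Series with R1: Z_total = R1 + (R2 || C) = 110 - j0.003142 Ω = 110∠-0.0° Ω.
Step 5 — Power factor: PF = cos(φ) = Re(Z)/|Z| = 110/110 = 1.
Step 6 — Type: Im(Z) = -0.003142 ⇒ leading (phase φ = -0.0°).

PF = 1 (leading, φ = -0.0°)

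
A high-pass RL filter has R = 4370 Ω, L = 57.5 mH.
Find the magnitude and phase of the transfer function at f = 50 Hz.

Step 1 — Angular frequency: ω = 2π·50 = 314.2 rad/s.
Step 2 — Transfer function: H(jω) = jωL/(R + jωL).
Step 3 — Numerator jωL = j·18.06; denominator R + jωL = 4370 + j18.06.
Step 4 — H = 1.709e-05 + j0.004134.
Step 5 — Magnitude: |H| = 0.004134 (-47.7 dB); phase: φ = 89.8°.

|H| = 0.004134 (-47.7 dB), φ = 89.8°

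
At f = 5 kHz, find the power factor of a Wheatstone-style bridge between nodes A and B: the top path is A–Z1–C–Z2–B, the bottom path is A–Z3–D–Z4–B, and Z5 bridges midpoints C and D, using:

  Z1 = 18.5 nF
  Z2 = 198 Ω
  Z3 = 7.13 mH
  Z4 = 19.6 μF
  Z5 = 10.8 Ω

Step 1 — Angular frequency: ω = 2π·f = 2π·5000 = 3.142e+04 rad/s.
Step 2 — Component impedances:
  Z1: Z = 1/(jωC) = -j/(ω·C) = 0 - j1721 Ω
  Z2: Z = R = 198 Ω
  Z3: Z = jωL = j·3.142e+04·0.00713 = 0 + j224 Ω
  Z4: Z = 1/(jωC) = -j/(ω·C) = 0 - j1.624 Ω
  Z5: Z = R = 10.8 Ω
Step 3 — Bridge requires nodal analysis (the Z5 bridge couples midpoints C and D, so the two paths cannot be reduced to a simple series/parallel combination). Setting node B to ground and injecting 1 A at node A, the 3-node admittance system at A, C, D solves to V_A = Z_AB = 0.2421 + j255.9 Ω = 255.9∠89.9° Ω.
Step 4 — Power factor: PF = cos(φ) = Re(Z)/|Z| = 0.24206/255.87 = 0.000946.
Step 5 — Type: Im(Z) = 255.9 ⇒ lagging (phase φ = 89.9°).

PF = 0.000946 (lagging, φ = 89.9°)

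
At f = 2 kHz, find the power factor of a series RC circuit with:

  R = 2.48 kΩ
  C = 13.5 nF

Step 1 — Angular frequency: ω = 2π·f = 2π·2000 = 1.257e+04 rad/s.
Step 2 — Component impedances:
  R: Z = R = 2480 Ω
  C: Z = 1/(jωC) = -j/(ω·C) = 0 - j5895 Ω
Step 3 — Series combination: Z_total = R + C = 2480 - j5895 Ω = 6395∠-67.2° Ω.
Step 4 — Power factor: PF = cos(φ) = Re(Z)/|Z| = 2480/6395 = 0.3878.
Step 5 — Type: Im(Z) = -5895 ⇒ leading (phase φ = -67.2°).

PF = 0.3878 (leading, φ = -67.2°)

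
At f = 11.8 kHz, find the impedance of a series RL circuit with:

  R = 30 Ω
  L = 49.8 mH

Step 1 — Angular frequency: ω = 2π·f = 2π·1.18e+04 = 7.414e+04 rad/s.
Step 2 — Component impedances:
  R: Z = R = 30 Ω
  L: Z = jωL = j·7.414e+04·0.0498 = 0 + j3692 Ω
Step 3 — Series combination: Z_total = R + L = 30 + j3692 Ω = 3692∠89.5° Ω.

Z = 30 + j3692 Ω = 3692∠89.5° Ω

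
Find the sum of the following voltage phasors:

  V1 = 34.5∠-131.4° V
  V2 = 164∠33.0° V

Step 1 — Convert each phasor to rectangular form:
  V1 = 34.5·(cos(-131.4°) + j·sin(-131.4°)) = -22.82 - j25.88 V
  V2 = 164·(cos(33.0°) + j·sin(33.0°)) = 137.5 + j89.32 V
Step 2 — Sum components: V_total = 114.7 + j63.44 V.
Step 3 — Convert to polar: |V_total| = 131.1 V, ∠V_total = 28.9°.

V_total = 131.1∠28.9° V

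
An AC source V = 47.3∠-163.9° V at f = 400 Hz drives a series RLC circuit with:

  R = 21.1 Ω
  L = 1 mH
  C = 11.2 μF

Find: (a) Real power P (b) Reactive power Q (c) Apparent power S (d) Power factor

Step 1 — Angular frequency: ω = 2π·f = 2π·400 = 2513 rad/s.
Step 2 — Component impedances:
  R: Z = R = 21.1 Ω
  L: Z = jωL = j·2513·0.001 = 0 + j2.513 Ω
  C: Z = 1/(jωC) = -j/(ω·C) = 0 - j35.53 Ω
Step 3 — Series combination: Z_total = R + L + C = 21.1 - j33.01 Ω = 39.18∠-57.4° Ω.
Step 4 — Source phasor: V = 47.3∠-163.9° V = -45.44 - j13.12 V.
Step 5 — Current: I = V / Z = -0.3426 - j1.158 A = 1.207∠-106.5° A.
Step 6 — Complex power: S = V·I* = 30.75 - j48.12 VA.
Step 7 — Real power: P = Re(S) = 30.75 W.
Step 8 — Reactive power: Q = Im(S) = -48.12 VAR.
Step 9 — Apparent power: |S| = 57.1 VA.
Step 10 — Power factor: PF = P/|S| = 0.5385 (leading).

(a) P = 30.75 W  (b) Q = -48.12 VAR  (c) S = 57.1 VA  (d) PF = 0.5385 (leading)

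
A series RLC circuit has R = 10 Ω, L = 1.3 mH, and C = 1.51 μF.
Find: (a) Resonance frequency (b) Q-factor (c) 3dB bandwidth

Step 1 — Resonance condition Im(Z)=0 gives ω₀ = 1/√(LC).
Step 2 — ω₀ = 1/√(0.0013·1.51e-06) = 2.257e+04 rad/s.
Step 3 — f₀ = ω₀/(2π) = 3592 Hz.
Step 4 — Series Q: Q = ω₀L/R = 2.257e+04·0.0013/10 = 2.934.
Step 5 — 3dB bandwidth: Δω = ω₀/Q = 7692 rad/s; BW = Δω/(2π) = 1224 Hz.

(a) f₀ = 3592 Hz  (b) Q = 2.934  (c) BW = 1224 Hz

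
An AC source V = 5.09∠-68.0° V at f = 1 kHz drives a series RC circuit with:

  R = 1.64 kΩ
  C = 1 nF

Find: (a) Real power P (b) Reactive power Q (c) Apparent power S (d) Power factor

Step 1 — Angular frequency: ω = 2π·f = 2π·1000 = 6283 rad/s.
Step 2 — Component impedances:
  R: Z = R = 1640 Ω
  C: Z = 1/(jωC) = -j/(ω·C) = 0 - j1.592e+05 Ω
Step 3 — Series combination: Z_total = R + C = 1640 - j1.592e+05 Ω = 1.592e+05∠-89.4° Ω.
Step 4 — Source phasor: V = 5.09∠-68.0° V = 1.907 - j4.719 V.
Step 5 — Current: I = V / Z = 2.977e-05 + j1.167e-05 A = 3.198e-05∠21.4° A.
Step 6 — Complex power: S = V·I* = 1.677e-06 - j0.0001628 VA.
Step 7 — Real power: P = Re(S) = 1.677e-06 W.
Step 8 — Reactive power: Q = Im(S) = -0.0001628 VAR.
Step 9 — Apparent power: |S| = 0.0001628 VA.
Step 10 — Power factor: PF = P/|S| = 0.0103 (leading).

(a) P = 1.677e-06 W  (b) Q = -0.0001628 VAR  (c) S = 0.0001628 VA  (d) PF = 0.0103 (leading)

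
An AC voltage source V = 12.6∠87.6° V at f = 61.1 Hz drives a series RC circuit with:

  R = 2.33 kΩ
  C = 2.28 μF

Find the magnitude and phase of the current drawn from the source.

Step 1 — Angular frequency: ω = 2π·f = 2π·61.1 = 383.9 rad/s.
Step 2 — Component impedances:
  R: Z = R = 2330 Ω
  C: Z = 1/(jωC) = -j/(ω·C) = 0 - j1142 Ω
Step 3 — Series combination: Z_total = R + C = 2330 - j1142 Ω = 2595∠-26.1° Ω.
Step 4 — Source phasor: V = 12.6∠87.6° V = 0.5276 + j12.59 V.
Step 5 — Ohm's law: I = V / Z_total = (0.5276 + j12.59) / (2330 - j1142) = -0.001953 + j0.004445 A.
Step 6 — Convert to polar: |I| = 0.004855 A, ∠I = 113.7°.

I = 0.004855∠113.7° A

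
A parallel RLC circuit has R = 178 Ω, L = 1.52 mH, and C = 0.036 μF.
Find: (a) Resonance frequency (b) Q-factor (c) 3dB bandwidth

Step 1 — Resonance: ω₀ = 1/√(LC) = 1/√(0.00152·3.6e-08) = 1.352e+05 rad/s.
Step 2 — f₀ = ω₀/(2π) = 2.152e+04 Hz.
Step 3 — Parallel Q: Q = R/(ω₀L) = 178/(1.352e+05·0.00152) = 0.8663.
Step 4 — Bandwidth: Δω = ω₀/Q = 1.561e+05 rad/s; BW = Δω/(2π) = 2.484e+04 Hz.

(a) f₀ = 2.152e+04 Hz  (b) Q = 0.8663  (c) BW = 2.484e+04 Hz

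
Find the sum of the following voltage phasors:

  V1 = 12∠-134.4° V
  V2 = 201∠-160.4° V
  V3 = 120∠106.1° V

Step 1 — Convert each phasor to rectangular form:
  V1 = 12·(cos(-134.4°) + j·sin(-134.4°)) = -8.396 - j8.574 V
  V2 = 201·(cos(-160.4°) + j·sin(-160.4°)) = -189.4 - j67.43 V
  V3 = 120·(cos(106.1°) + j·sin(106.1°)) = -33.28 + j115.3 V
Step 2 — Sum components: V_total = -231 + j39.29 V.
Step 3 — Convert to polar: |V_total| = 234.3 V, ∠V_total = 170.3°.

V_total = 234.3∠170.3° V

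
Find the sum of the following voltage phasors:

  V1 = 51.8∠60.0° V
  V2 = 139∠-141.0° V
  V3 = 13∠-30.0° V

Step 1 — Convert each phasor to rectangular form:
  V1 = 51.8·(cos(60.0°) + j·sin(60.0°)) = 25.9 + j44.86 V
  V2 = 139·(cos(-141.0°) + j·sin(-141.0°)) = -108 - j87.48 V
  V3 = 13·(cos(-30.0°) + j·sin(-30.0°)) = 11.26 - j6.5 V
Step 2 — Sum components: V_total = -70.86 - j49.12 V.
Step 3 — Convert to polar: |V_total| = 86.22 V, ∠V_total = -145.3°.

V_total = 86.22∠-145.3° V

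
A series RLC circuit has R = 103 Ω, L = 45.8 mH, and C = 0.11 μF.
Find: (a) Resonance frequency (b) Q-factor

Step 1 — Resonance condition Im(Z)=0 gives ω₀ = 1/√(LC).
Step 2 — ω₀ = 1/√(0.0458·1.1e-07) = 1.409e+04 rad/s.
Step 3 — f₀ = ω₀/(2π) = 2242 Hz.
Step 4 — Series Q: Q = ω₀L/R = 1.409e+04·0.0458/103 = 6.265.

(a) f₀ = 2242 Hz  (b) Q = 6.265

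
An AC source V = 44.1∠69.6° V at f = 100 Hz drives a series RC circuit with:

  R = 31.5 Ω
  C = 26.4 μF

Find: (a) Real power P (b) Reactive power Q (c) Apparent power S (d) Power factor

Step 1 — Angular frequency: ω = 2π·f = 2π·100 = 628.3 rad/s.
Step 2 — Component impedances:
  R: Z = R = 31.5 Ω
  C: Z = 1/(jωC) = -j/(ω·C) = 0 - j60.29 Ω
Step 3 — Series combination: Z_total = R + C = 31.5 - j60.29 Ω = 68.02∠-62.4° Ω.
Step 4 — Source phasor: V = 44.1∠69.6° V = 15.37 + j41.33 V.
Step 5 — Current: I = V / Z = -0.4339 + j0.4817 A = 0.6483∠132.0° A.
Step 6 — Complex power: S = V·I* = 13.24 - j25.34 VA.
Step 7 — Real power: P = Re(S) = 13.24 W.
Step 8 — Reactive power: Q = Im(S) = -25.34 VAR.
Step 9 — Apparent power: |S| = 28.59 VA.
Step 10 — Power factor: PF = P/|S| = 0.4631 (leading).

(a) P = 13.24 W  (b) Q = -25.34 VAR  (c) S = 28.59 VA  (d) PF = 0.4631 (leading)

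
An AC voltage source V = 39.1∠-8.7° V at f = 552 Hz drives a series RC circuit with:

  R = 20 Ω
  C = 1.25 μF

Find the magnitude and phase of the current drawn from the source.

Step 1 — Angular frequency: ω = 2π·f = 2π·552 = 3468 rad/s.
Step 2 — Component impedances:
  R: Z = R = 20 Ω
  C: Z = 1/(jωC) = -j/(ω·C) = 0 - j230.7 Ω
Step 3 — Series combination: Z_total = R + C = 20 - j230.7 Ω = 231.5∠-85.0° Ω.
Step 4 — Source phasor: V = 39.1∠-8.7° V = 38.65 - j5.914 V.
Step 5 — Ohm's law: I = V / Z_total = (38.65 - j5.914) / (20 - j230.7) = 0.03987 + j0.1641 A.
Step 6 — Convert to polar: |I| = 0.1689 A, ∠I = 76.3°.

I = 0.1689∠76.3° A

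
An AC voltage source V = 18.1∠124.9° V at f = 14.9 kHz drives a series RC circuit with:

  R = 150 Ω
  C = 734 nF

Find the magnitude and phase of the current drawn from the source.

Step 1 — Angular frequency: ω = 2π·f = 2π·1.49e+04 = 9.362e+04 rad/s.
Step 2 — Component impedances:
  R: Z = R = 150 Ω
  C: Z = 1/(jωC) = -j/(ω·C) = 0 - j14.55 Ω
Step 3 — Series combination: Z_total = R + C = 150 - j14.55 Ω = 150.7∠-5.5° Ω.
Step 4 — Source phasor: V = 18.1∠124.9° V = -10.36 + j14.84 V.
Step 5 — Ohm's law: I = V / Z_total = (-10.36 + j14.84) / (150 - j14.55) = -0.07791 + j0.09141 A.
Step 6 — Convert to polar: |I| = 0.1201 A, ∠I = 130.4°.

I = 0.1201∠130.4° A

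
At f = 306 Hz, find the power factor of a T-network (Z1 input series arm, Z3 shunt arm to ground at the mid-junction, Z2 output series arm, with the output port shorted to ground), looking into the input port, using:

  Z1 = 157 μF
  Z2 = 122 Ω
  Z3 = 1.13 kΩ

Step 1 — Angular frequency: ω = 2π·f = 2π·306 = 1923 rad/s.
Step 2 — Component impedances:
  Z1: Z = 1/(jωC) = -j/(ω·C) = 0 - j3.313 Ω
  Z2: Z = R = 122 Ω
  Z3: Z = R = 1130 Ω
Step 3 — With the output port shorted to ground, the output series arm Z2 runs from the junction to ground; the shunt arm Z3 also runs from the junction to ground. They appear in parallel: Z3 || Z2 = 110.1 Ω.
Step 4 — Series with input arm Z1: Z_in = Z1 + (Z3 || Z2) = 110.1 - j3.313 Ω = 110.2∠-1.7° Ω.
Step 5 — Power factor: PF = cos(φ) = Re(Z)/|Z| = 110.11/110.16 = 0.9995.
Step 6 — Type: Im(Z) = -3.313 ⇒ leading (phase φ = -1.7°).

PF = 0.9995 (leading, φ = -1.7°)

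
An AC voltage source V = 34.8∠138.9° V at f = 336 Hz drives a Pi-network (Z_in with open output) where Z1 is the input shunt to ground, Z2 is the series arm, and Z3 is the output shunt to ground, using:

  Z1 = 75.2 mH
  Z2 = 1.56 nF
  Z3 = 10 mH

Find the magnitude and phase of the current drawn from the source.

Step 1 — Angular frequency: ω = 2π·f = 2π·336 = 2111 rad/s.
Step 2 — Component impedances:
  Z1: Z = jωL = j·2111·0.0752 = 0 + j158.8 Ω
  Z2: Z = 1/(jωC) = -j/(ω·C) = 0 - j3.036e+05 Ω
  Z3: Z = jωL = j·2111·0.01 = 0 + j21.11 Ω
Step 3 — With open output, the series arm Z2 and the output shunt Z3 appear in series to ground: Z2 + Z3 = 0 - j3.036e+05 Ω.
Step 4 — Parallel with input shunt Z1: Z_in = Z1 || (Z2 + Z3) = 0 + j158.8 Ω = 158.8∠90.0° Ω.
Step 5 — Source phasor: V = 34.8∠138.9° V = -26.22 + j22.88 V.
Step 6 — Ohm's law: I = V / Z_total = (-26.22 + j22.88) / (0 + j158.8) = 0.144 + j0.1651 A.
Step 7 — Convert to polar: |I| = 0.2191 A, ∠I = 48.9°.

I = 0.2191∠48.9° A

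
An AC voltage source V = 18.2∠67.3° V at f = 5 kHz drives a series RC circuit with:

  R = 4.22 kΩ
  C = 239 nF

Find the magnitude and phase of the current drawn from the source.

Step 1 — Angular frequency: ω = 2π·f = 2π·5000 = 3.142e+04 rad/s.
Step 2 — Component impedances:
  R: Z = R = 4220 Ω
  C: Z = 1/(jωC) = -j/(ω·C) = 0 - j133.2 Ω
Step 3 — Series combination: Z_total = R + C = 4220 - j133.2 Ω = 4222∠-1.8° Ω.
Step 4 — Source phasor: V = 18.2∠67.3° V = 7.023 + j16.79 V.
Step 5 — Ohm's law: I = V / Z_total = (7.023 + j16.79) / (4220 - j133.2) = 0.001537 + j0.004027 A.
Step 6 — Convert to polar: |I| = 0.004311 A, ∠I = 69.1°.

I = 0.004311∠69.1° A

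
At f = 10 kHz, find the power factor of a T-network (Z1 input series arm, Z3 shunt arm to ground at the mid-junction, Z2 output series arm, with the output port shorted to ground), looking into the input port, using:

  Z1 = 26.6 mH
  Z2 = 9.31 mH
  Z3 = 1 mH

Step 1 — Angular frequency: ω = 2π·f = 2π·1e+04 = 6.283e+04 rad/s.
Step 2 — Component impedances:
  Z1: Z = jωL = j·6.283e+04·0.0266 = 0 + j1671 Ω
  Z2: Z = jωL = j·6.283e+04·0.00931 = 0 + j585 Ω
  Z3: Z = jωL = j·6.283e+04·0.001 = 0 + j62.83 Ω
Step 3 — With the output port shorted to ground, the output series arm Z2 runs from the junction to ground; the shunt arm Z3 also runs from the junction to ground. They appear in parallel: Z3 || Z2 = 0 + j56.74 Ω.
Step 4 — Series with input arm Z1: Z_in = Z1 + (Z3 || Z2) = 0 + j1728 Ω = 1728∠90.0° Ω.
Step 5 — Power factor: PF = cos(φ) = Re(Z)/|Z| = 0/1728 = 0.
Step 6 — Type: Im(Z) = 1728 ⇒ lagging (phase φ = 90.0°).

PF = 0 (lagging, φ = 90.0°)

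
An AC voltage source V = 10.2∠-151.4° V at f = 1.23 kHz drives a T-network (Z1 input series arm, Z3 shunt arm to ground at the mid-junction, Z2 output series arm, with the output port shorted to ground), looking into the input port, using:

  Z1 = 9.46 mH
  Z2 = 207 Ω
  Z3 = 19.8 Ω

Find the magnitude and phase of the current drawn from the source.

Step 1 — Angular frequency: ω = 2π·f = 2π·1230 = 7728 rad/s.
Step 2 — Component impedances:
  Z1: Z = jωL = j·7728·0.00946 = 0 + j73.11 Ω
  Z2: Z = R = 207 Ω
  Z3: Z = R = 19.8 Ω
Step 3 — With the output port shorted to ground, the output series arm Z2 runs from the junction to ground; the shunt arm Z3 also runs from the junction to ground. They appear in parallel: Z3 || Z2 = 18.07 Ω.
Step 4 — Series with input arm Z1: Z_in = Z1 + (Z3 || Z2) = 18.07 + j73.11 Ω = 75.31∠76.1° Ω.
Step 5 — Source phasor: V = 10.2∠-151.4° V = -8.955 - j4.883 V.
Step 6 — Ohm's law: I = V / Z_total = (-8.955 - j4.883) / (18.07 + j73.11) = -0.09147 + j0.09988 A.
Step 7 — Convert to polar: |I| = 0.1354 A, ∠I = 132.5°.

I = 0.1354∠132.5° A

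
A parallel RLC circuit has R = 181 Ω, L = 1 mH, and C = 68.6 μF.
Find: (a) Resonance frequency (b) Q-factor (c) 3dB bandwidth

Step 1 — Resonance: ω₀ = 1/√(LC) = 1/√(0.001·6.86e-05) = 3818 rad/s.
Step 2 — f₀ = ω₀/(2π) = 607.7 Hz.
Step 3 — Parallel Q: Q = R/(ω₀L) = 181/(3818·0.001) = 47.41.
Step 4 — Bandwidth: Δω = ω₀/Q = 80.54 rad/s; BW = Δω/(2π) = 12.82 Hz.

(a) f₀ = 607.7 Hz  (b) Q = 47.41  (c) BW = 12.82 Hz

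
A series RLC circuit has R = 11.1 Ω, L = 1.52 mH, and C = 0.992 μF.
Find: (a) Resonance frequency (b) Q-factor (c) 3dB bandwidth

Step 1 — Resonance: ω₀ = 1/√(LC) = 1/√(0.00152·9.92e-07) = 2.575e+04 rad/s.
Step 2 — f₀ = ω₀/(2π) = 4099 Hz.
Step 3 — Series Q: Q = ω₀L/R = 2.575e+04·0.00152/11.1 = 3.526.
Step 4 — Bandwidth: Δω = ω₀/Q = 7303 rad/s; BW = Δω/(2π) = 1162 Hz.

(a) f₀ = 4099 Hz  (b) Q = 3.526  (c) BW = 1162 Hz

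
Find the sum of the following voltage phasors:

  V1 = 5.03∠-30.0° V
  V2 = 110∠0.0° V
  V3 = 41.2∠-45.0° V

Step 1 — Convert each phasor to rectangular form:
  V1 = 5.03·(cos(-30.0°) + j·sin(-30.0°)) = 4.356 - j2.515 V
  V2 = 110·(cos(0.0°) + j·sin(0.0°)) = 110 V
  V3 = 41.2·(cos(-45.0°) + j·sin(-45.0°)) = 29.13 - j29.13 V
Step 2 — Sum components: V_total = 143.5 - j31.65 V.
Step 3 — Convert to polar: |V_total| = 146.9 V, ∠V_total = -12.4°.

V_total = 146.9∠-12.4° V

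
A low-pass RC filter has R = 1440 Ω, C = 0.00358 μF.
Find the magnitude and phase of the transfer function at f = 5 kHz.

Step 1 — Angular frequency: ω = 2π·5000 = 3.142e+04 rad/s.
Step 2 — Transfer function: H(jω) = 1/(1 + jωRC).
Step 3 — Denominator: 1 + jωRC = 1 + j·3.142e+04·1440·3.58e-09 = 1 + j0.162.
Step 4 — H = 0.9744 - j0.1578.
Step 5 — Magnitude: |H| = 0.9871 (-0.1 dB); phase: φ = -9.2°.

|H| = 0.9871 (-0.1 dB), φ = -9.2°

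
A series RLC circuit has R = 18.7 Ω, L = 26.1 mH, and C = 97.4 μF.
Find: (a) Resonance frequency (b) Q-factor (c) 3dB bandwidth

Step 1 — Resonance condition Im(Z)=0 gives ω₀ = 1/√(LC).
Step 2 — ω₀ = 1/√(0.0261·9.74e-05) = 627.2 rad/s.
Step 3 — f₀ = ω₀/(2π) = 99.82 Hz.
Step 4 — Series Q: Q = ω₀L/R = 627.2·0.0261/18.7 = 0.8754.
Step 5 — 3dB bandwidth: Δω = ω₀/Q = 716.5 rad/s; BW = Δω/(2π) = 114 Hz.

(a) f₀ = 99.82 Hz  (b) Q = 0.8754  (c) BW = 114 Hz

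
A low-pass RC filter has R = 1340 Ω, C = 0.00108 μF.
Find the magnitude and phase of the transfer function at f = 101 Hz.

Step 1 — Angular frequency: ω = 2π·101 = 634.6 rad/s.
Step 2 — Transfer function: H(jω) = 1/(1 + jωRC).
Step 3 — Denominator: 1 + jωRC = 1 + j·634.6·1340·1.08e-09 = 1 + j0.0009184.
Step 4 — H = 1 - j0.0009184.
Step 5 — Magnitude: |H| = 1 (-0.0 dB); phase: φ = -0.1°.

|H| = 1 (-0.0 dB), φ = -0.1°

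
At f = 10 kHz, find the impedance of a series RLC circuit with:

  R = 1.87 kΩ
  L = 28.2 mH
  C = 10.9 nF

Step 1 — Angular frequency: ω = 2π·f = 2π·1e+04 = 6.283e+04 rad/s.
Step 2 — Component impedances:
  R: Z = R = 1870 Ω
  L: Z = jωL = j·6.283e+04·0.0282 = 0 + j1772 Ω
  C: Z = 1/(jωC) = -j/(ω·C) = 0 - j1460 Ω
Step 3 — Series combination: Z_total = R + L + C = 1870 + j311.7 Ω = 1896∠9.5° Ω.

Z = 1870 + j311.7 Ω = 1896∠9.5° Ω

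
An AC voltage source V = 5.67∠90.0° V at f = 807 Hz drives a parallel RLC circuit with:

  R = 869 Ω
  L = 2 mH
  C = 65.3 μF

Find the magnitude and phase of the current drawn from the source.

Step 1 — Angular frequency: ω = 2π·f = 2π·807 = 5071 rad/s.
Step 2 — Component impedances:
  R: Z = R = 869 Ω
  L: Z = jωL = j·5071·0.002 = 0 + j10.14 Ω
  C: Z = 1/(jωC) = -j/(ω·C) = 0 - j3.02 Ω
Step 3 — Parallel combination: 1/Z_total = 1/R + 1/L + 1/C; Z_total = 0.02129 - j4.301 Ω = 4.301∠-89.7° Ω.
Step 4 — Source phasor: V = 5.67∠90.0° V = 0 + j5.67 V.
Step 5 — Ohm's law: I = V / Z_total = (0 + j5.67) / (0.02129 - j4.301) = -1.318 + j0.006525 A.
Step 6 — Convert to polar: |I| = 1.318 A, ∠I = 179.7°.

I = 1.318∠179.7° A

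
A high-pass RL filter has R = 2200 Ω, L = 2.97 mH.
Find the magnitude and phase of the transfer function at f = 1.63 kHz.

Step 1 — Angular frequency: ω = 2π·1630 = 1.024e+04 rad/s.
Step 2 — Transfer function: H(jω) = jωL/(R + jωL).
Step 3 — Numerator jωL = j·30.42; denominator R + jωL = 2200 + j30.42.
Step 4 — H = 0.0001911 + j0.01382.
Step 5 — Magnitude: |H| = 0.01382 (-37.2 dB); phase: φ = 89.2°.

|H| = 0.01382 (-37.2 dB), φ = 89.2°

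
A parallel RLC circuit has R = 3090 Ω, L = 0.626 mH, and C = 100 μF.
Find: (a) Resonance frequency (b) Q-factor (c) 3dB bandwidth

Step 1 — Resonance: ω₀ = 1/√(LC) = 1/√(0.000626·0.0001) = 3997 rad/s.
Step 2 — f₀ = ω₀/(2π) = 636.1 Hz.
Step 3 — Parallel Q: Q = R/(ω₀L) = 3090/(3997·0.000626) = 1235.
Step 4 — Bandwidth: Δω = ω₀/Q = 3.236 rad/s; BW = Δω/(2π) = 0.5151 Hz.

(a) f₀ = 636.1 Hz  (b) Q = 1235  (c) BW = 0.5151 Hz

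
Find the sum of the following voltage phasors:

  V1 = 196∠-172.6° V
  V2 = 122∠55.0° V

Step 1 — Convert each phasor to rectangular form:
  V1 = 196·(cos(-172.6°) + j·sin(-172.6°)) = -194.4 - j25.24 V
  V2 = 122·(cos(55.0°) + j·sin(55.0°)) = 69.98 + j99.94 V
Step 2 — Sum components: V_total = -124.4 + j74.69 V.
Step 3 — Convert to polar: |V_total| = 145.1 V, ∠V_total = 149.0°.

V_total = 145.1∠149.0° V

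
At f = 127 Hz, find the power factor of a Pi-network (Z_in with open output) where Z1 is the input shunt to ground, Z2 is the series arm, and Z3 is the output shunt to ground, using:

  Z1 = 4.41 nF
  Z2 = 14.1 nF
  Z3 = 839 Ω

Step 1 — Angular frequency: ω = 2π·f = 2π·127 = 798 rad/s.
Step 2 — Component impedances:
  Z1: Z = 1/(jωC) = -j/(ω·C) = 0 - j2.842e+05 Ω
  Z2: Z = 1/(jωC) = -j/(ω·C) = 0 - j8.888e+04 Ω
  Z3: Z = R = 839 Ω
Step 3 — With open output, the series arm Z2 and the output shunt Z3 appear in series to ground: Z2 + Z3 = 839 - j8.888e+04 Ω.
Step 4 — Parallel with input shunt Z1: Z_in = Z1 || (Z2 + Z3) = 486.8 - j6.77e+04 Ω = 6.771e+04∠-89.6° Ω.
Step 5 — Power factor: PF = cos(φ) = Re(Z)/|Z| = 486.839/67706.2 = 0.00719.
Step 6 — Type: Im(Z) = -6.77e+04 ⇒ leading (phase φ = -89.6°).

PF = 0.00719 (leading, φ = -89.6°)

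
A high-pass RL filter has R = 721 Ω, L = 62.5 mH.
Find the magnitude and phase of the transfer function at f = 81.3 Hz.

Step 1 — Angular frequency: ω = 2π·81.3 = 510.8 rad/s.
Step 2 — Transfer function: H(jω) = jωL/(R + jωL).
Step 3 — Numerator jωL = j·31.93; denominator R + jωL = 721 + j31.93.
Step 4 — H = 0.001957 + j0.04419.
Step 5 — Magnitude: |H| = 0.04424 (-27.1 dB); phase: φ = 87.5°.

|H| = 0.04424 (-27.1 dB), φ = 87.5°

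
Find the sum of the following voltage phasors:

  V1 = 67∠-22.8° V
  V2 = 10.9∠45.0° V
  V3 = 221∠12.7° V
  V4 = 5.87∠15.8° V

Step 1 — Convert each phasor to rectangular form:
  V1 = 67·(cos(-22.8°) + j·sin(-22.8°)) = 61.76 - j25.96 V
  V2 = 10.9·(cos(45.0°) + j·sin(45.0°)) = 7.707 + j7.707 V
  V3 = 221·(cos(12.7°) + j·sin(12.7°)) = 215.6 + j48.59 V
  V4 = 5.87·(cos(15.8°) + j·sin(15.8°)) = 5.648 + j1.598 V
Step 2 — Sum components: V_total = 290.7 + j31.93 V.
Step 3 — Convert to polar: |V_total| = 292.5 V, ∠V_total = 6.3°.

V_total = 292.5∠6.3° V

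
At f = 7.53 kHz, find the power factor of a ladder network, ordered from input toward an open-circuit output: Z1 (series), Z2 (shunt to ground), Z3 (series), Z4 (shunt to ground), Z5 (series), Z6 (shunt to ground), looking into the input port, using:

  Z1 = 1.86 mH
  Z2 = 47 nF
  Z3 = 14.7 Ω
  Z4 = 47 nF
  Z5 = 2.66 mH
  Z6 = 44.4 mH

Step 1 — Angular frequency: ω = 2π·f = 2π·7530 = 4.731e+04 rad/s.
Step 2 — Component impedances:
  Z1: Z = jωL = j·4.731e+04·0.00186 = 0 + j88 Ω
  Z2: Z = 1/(jωC) = -j/(ω·C) = 0 - j449.7 Ω
  Z3: Z = R = 14.7 Ω
  Z4: Z = 1/(jωC) = -j/(ω·C) = 0 - j449.7 Ω
  Z5: Z = jωL = j·4.731e+04·0.00266 = 0 + j125.9 Ω
  Z6: Z = jωL = j·4.731e+04·0.0444 = 0 + j2101 Ω
Step 3 — Ladder network (open output): work backward from the far end, alternating series and parallel combinations. Z_in = 2.895 - j162.2 Ω = 162.2∠-89.0° Ω.
Step 4 — Power factor: PF = cos(φ) = Re(Z)/|Z| = 2.895/162.2 = 0.01785.
Step 5 — Type: Im(Z) = -162.2 ⇒ leading (phase φ = -89.0°).

PF = 0.01785 (leading, φ = -89.0°)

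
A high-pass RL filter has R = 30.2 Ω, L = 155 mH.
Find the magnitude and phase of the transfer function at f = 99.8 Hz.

Step 1 — Angular frequency: ω = 2π·99.8 = 627.1 rad/s.
Step 2 — Transfer function: H(jω) = jωL/(R + jωL).
Step 3 — Numerator jωL = j·97.19; denominator R + jωL = 30.2 + j97.19.
Step 4 — H = 0.912 + j0.2834.
Step 5 — Magnitude: |H| = 0.955 (-0.4 dB); phase: φ = 17.3°.

|H| = 0.955 (-0.4 dB), φ = 17.3°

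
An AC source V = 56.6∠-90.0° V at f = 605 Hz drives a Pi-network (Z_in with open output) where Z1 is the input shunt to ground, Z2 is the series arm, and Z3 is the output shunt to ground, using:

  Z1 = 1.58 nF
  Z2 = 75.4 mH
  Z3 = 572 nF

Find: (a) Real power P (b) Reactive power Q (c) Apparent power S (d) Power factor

Step 1 — Angular frequency: ω = 2π·f = 2π·605 = 3801 rad/s.
Step 2 — Component impedances:
  Z1: Z = 1/(jωC) = -j/(ω·C) = 0 - j1.665e+05 Ω
  Z2: Z = jωL = j·3801·0.0754 = 0 + j286.6 Ω
  Z3: Z = 1/(jωC) = -j/(ω·C) = 0 - j459.9 Ω
Step 3 — With open output, the series arm Z2 and the output shunt Z3 appear in series to ground: Z2 + Z3 = 0 - j173.3 Ω.
Step 4 — Parallel with input shunt Z1: Z_in = Z1 || (Z2 + Z3) = 0 - j173.1 Ω = 173.1∠-90.0° Ω.
Step 5 — Source phasor: V = 56.6∠-90.0° V = 0 - j56.6 V.
Step 6 — Current: I = V / Z = 0.327 A = 0.327∠0.0° A.
Step 7 — Complex power: S = V·I* = 0 - j18.51 VA.
Step 8 — Real power: P = Re(S) = 0 W.
Step 9 — Reactive power: Q = Im(S) = -18.51 VAR.
Step 10 — Apparent power: |S| = 18.51 VA.
Step 11 — Power factor: PF = P/|S| = 0 (leading).

(a) P = 0 W  (b) Q = -18.51 VAR  (c) S = 18.51 VA  (d) PF = 0 (leading)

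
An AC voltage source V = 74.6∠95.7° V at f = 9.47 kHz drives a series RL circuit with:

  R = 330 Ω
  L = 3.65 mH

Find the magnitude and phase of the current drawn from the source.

Step 1 — Angular frequency: ω = 2π·f = 2π·9470 = 5.95e+04 rad/s.
Step 2 — Component impedances:
  R: Z = R = 330 Ω
  L: Z = jωL = j·5.95e+04·0.00365 = 0 + j217.2 Ω
Step 3 — Series combination: Z_total = R + L = 330 + j217.2 Ω = 395.1∠33.3° Ω.
Step 4 — Source phasor: V = 74.6∠95.7° V = -7.409 + j74.23 V.
Step 5 — Ohm's law: I = V / Z_total = (-7.409 + j74.23) / (330 + j217.2) = 0.08763 + j0.1673 A.
Step 6 — Convert to polar: |I| = 0.1888 A, ∠I = 62.4°.

I = 0.1888∠62.4° A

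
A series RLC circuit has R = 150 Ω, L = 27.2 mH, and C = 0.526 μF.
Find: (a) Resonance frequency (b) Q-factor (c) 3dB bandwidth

Step 1 — Resonance condition Im(Z)=0 gives ω₀ = 1/√(LC).
Step 2 — ω₀ = 1/√(0.0272·5.26e-07) = 8360 rad/s.
Step 3 — f₀ = ω₀/(2π) = 1331 Hz.
Step 4 — Series Q: Q = ω₀L/R = 8360·0.0272/150 = 1.516.
Step 5 — 3dB bandwidth: Δω = ω₀/Q = 5515 rad/s; BW = Δω/(2π) = 877.7 Hz.

(a) f₀ = 1331 Hz  (b) Q = 1.516  (c) BW = 877.7 Hz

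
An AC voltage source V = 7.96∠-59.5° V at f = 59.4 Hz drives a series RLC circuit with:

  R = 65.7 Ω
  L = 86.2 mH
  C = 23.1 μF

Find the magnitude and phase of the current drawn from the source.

Step 1 — Angular frequency: ω = 2π·f = 2π·59.4 = 373.2 rad/s.
Step 2 — Component impedances:
  R: Z = R = 65.7 Ω
  L: Z = jωL = j·373.2·0.0862 = 0 + j32.17 Ω
  C: Z = 1/(jωC) = -j/(ω·C) = 0 - j116 Ω
Step 3 — Series combination: Z_total = R + L + C = 65.7 - j83.82 Ω = 106.5∠-51.9° Ω.
Step 4 — Source phasor: V = 7.96∠-59.5° V = 4.04 - j6.859 V.
Step 5 — Ohm's law: I = V / Z_total = (4.04 - j6.859) / (65.7 - j83.82) = 0.07409 - j0.009873 A.
Step 6 — Convert to polar: |I| = 0.07474 A, ∠I = -7.6°.

I = 0.07474∠-7.6° A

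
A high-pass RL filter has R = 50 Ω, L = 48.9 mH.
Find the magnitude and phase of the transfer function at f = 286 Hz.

Step 1 — Angular frequency: ω = 2π·286 = 1797 rad/s.
Step 2 — Transfer function: H(jω) = jωL/(R + jωL).
Step 3 — Numerator jωL = j·87.87; denominator R + jωL = 50 + j87.87.
Step 4 — H = 0.7554 + j0.4298.
Step 5 — Magnitude: |H| = 0.8691 (-1.2 dB); phase: φ = 29.6°.

|H| = 0.8691 (-1.2 dB), φ = 29.6°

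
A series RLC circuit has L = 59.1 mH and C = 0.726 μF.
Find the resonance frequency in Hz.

Step 1 — Resonance condition Im(Z)=0 gives ω₀ = 1/√(LC).
Step 2 — ω₀ = 1/√(0.0591·7.26e-07) = 4828 rad/s.
Step 3 — f₀ = ω₀/(2π) = 768.3 Hz.

f₀ = 768.3 Hz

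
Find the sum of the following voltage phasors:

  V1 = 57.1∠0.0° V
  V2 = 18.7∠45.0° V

Step 1 — Convert each phasor to rectangular form:
  V1 = 57.1·(cos(0.0°) + j·sin(0.0°)) = 57.1 V
  V2 = 18.7·(cos(45.0°) + j·sin(45.0°)) = 13.22 + j13.22 V
Step 2 — Sum components: V_total = 70.32 + j13.22 V.
Step 3 — Convert to polar: |V_total| = 71.56 V, ∠V_total = 10.6°.

V_total = 71.56∠10.6° V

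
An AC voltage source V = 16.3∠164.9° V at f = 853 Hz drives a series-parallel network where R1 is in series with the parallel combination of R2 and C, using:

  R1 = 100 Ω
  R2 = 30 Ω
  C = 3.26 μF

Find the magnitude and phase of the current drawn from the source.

Step 1 — Angular frequency: ω = 2π·f = 2π·853 = 5360 rad/s.
Step 2 — Component impedances:
  R1: Z = R = 100 Ω
  R2: Z = R = 30 Ω
  C: Z = 1/(jωC) = -j/(ω·C) = 0 - j57.23 Ω
Step 3 — Parallel branch: R2 || C = 1/(1/R2 + 1/C) = 23.53 - j12.34 Ω.
Step 4 — Series with R1: Z_total = R1 + (R2 || C) = 123.5 - j12.34 Ω = 124.1∠-5.7° Ω.
Step 5 — Source phasor: V = 16.3∠164.9° V = -15.74 + j4.246 V.
Step 6 — Ohm's law: I = V / Z_total = (-15.74 + j4.246) / (123.5 - j12.34) = -0.1295 + j0.02144 A.
Step 7 — Convert to polar: |I| = 0.1313 A, ∠I = 170.6°.

I = 0.1313∠170.6° A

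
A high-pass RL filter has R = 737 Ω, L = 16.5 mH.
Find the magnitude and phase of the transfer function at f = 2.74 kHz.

Step 1 — Angular frequency: ω = 2π·2740 = 1.722e+04 rad/s.
Step 2 — Transfer function: H(jω) = jωL/(R + jωL).
Step 3 — Numerator jωL = j·284.1; denominator R + jωL = 737 + j284.1.
Step 4 — H = 0.1293 + j0.3356.
Step 5 — Magnitude: |H| = 0.3596 (-8.9 dB); phase: φ = 68.9°.

|H| = 0.3596 (-8.9 dB), φ = 68.9°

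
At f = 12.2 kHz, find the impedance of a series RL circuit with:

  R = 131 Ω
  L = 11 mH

Step 1 — Angular frequency: ω = 2π·f = 2π·1.22e+04 = 7.665e+04 rad/s.
Step 2 — Component impedances:
  R: Z = R = 131 Ω
  L: Z = jωL = j·7.665e+04·0.011 = 0 + j843.2 Ω
Step 3 — Series combination: Z_total = R + L = 131 + j843.2 Ω = 853.3∠81.2° Ω.

Z = 131 + j843.2 Ω = 853.3∠81.2° Ω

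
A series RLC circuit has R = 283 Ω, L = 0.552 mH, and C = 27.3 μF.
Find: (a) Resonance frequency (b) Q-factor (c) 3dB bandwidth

Step 1 — Resonance: ω₀ = 1/√(LC) = 1/√(0.000552·2.73e-05) = 8146 rad/s.
Step 2 — f₀ = ω₀/(2π) = 1296 Hz.
Step 3 — Series Q: Q = ω₀L/R = 8146·0.000552/283 = 0.01589.
Step 4 — Bandwidth: Δω = ω₀/Q = 5.127e+05 rad/s; BW = Δω/(2π) = 8.16e+04 Hz.

(a) f₀ = 1296 Hz  (b) Q = 0.01589  (c) BW = 8.16e+04 Hz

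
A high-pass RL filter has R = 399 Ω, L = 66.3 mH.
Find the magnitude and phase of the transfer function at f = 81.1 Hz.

Step 1 — Angular frequency: ω = 2π·81.1 = 509.6 rad/s.
Step 2 — Transfer function: H(jω) = jωL/(R + jωL).
Step 3 — Numerator jωL = j·33.78; denominator R + jωL = 399 + j33.78.
Step 4 — H = 0.007118 + j0.08407.
Step 5 — Magnitude: |H| = 0.08437 (-21.5 dB); phase: φ = 85.2°.

|H| = 0.08437 (-21.5 dB), φ = 85.2°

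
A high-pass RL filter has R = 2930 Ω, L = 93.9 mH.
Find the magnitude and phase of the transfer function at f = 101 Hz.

Step 1 — Angular frequency: ω = 2π·101 = 634.6 rad/s.
Step 2 — Transfer function: H(jω) = jωL/(R + jωL).
Step 3 — Numerator jωL = j·59.59; denominator R + jωL = 2930 + j59.59.
Step 4 — H = 0.0004134 + j0.02033.
Step 5 — Magnitude: |H| = 0.02033 (-33.8 dB); phase: φ = 88.8°.

|H| = 0.02033 (-33.8 dB), φ = 88.8°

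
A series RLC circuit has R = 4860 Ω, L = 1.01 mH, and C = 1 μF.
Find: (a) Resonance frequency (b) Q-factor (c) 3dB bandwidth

Step 1 — Resonance condition Im(Z)=0 gives ω₀ = 1/√(LC).
Step 2 — ω₀ = 1/√(0.00101·1e-06) = 3.147e+04 rad/s.
Step 3 — f₀ = ω₀/(2π) = 5008 Hz.
Step 4 — Series Q: Q = ω₀L/R = 3.147e+04·0.00101/4860 = 0.006539.
Step 5 — 3dB bandwidth: Δω = ω₀/Q = 4.812e+06 rad/s; BW = Δω/(2π) = 7.658e+05 Hz.

(a) f₀ = 5008 Hz  (b) Q = 0.006539  (c) BW = 7.658e+05 Hz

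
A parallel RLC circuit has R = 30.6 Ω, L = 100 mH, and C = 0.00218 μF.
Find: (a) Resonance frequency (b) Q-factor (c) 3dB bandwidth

Step 1 — Resonance: ω₀ = 1/√(LC) = 1/√(0.1·2.18e-09) = 6.773e+04 rad/s.
Step 2 — f₀ = ω₀/(2π) = 1.078e+04 Hz.
Step 3 — Parallel Q: Q = R/(ω₀L) = 30.6/(6.773e+04·0.1) = 0.004518.
Step 4 — Bandwidth: Δω = ω₀/Q = 1.499e+07 rad/s; BW = Δω/(2π) = 2.386e+06 Hz.

(a) f₀ = 1.078e+04 Hz  (b) Q = 0.004518  (c) BW = 2.386e+06 Hz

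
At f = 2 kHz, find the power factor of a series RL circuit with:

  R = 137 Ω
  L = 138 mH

Step 1 — Angular frequency: ω = 2π·f = 2π·2000 = 1.257e+04 rad/s.
Step 2 — Component impedances:
  R: Z = R = 137 Ω
  L: Z = jωL = j·1.257e+04·0.138 = 0 + j1734 Ω
Step 3 — Series combination: Z_total = R + L = 137 + j1734 Ω = 1740∠85.5° Ω.
Step 4 — Power factor: PF = cos(φ) = Re(Z)/|Z| = 137/1739.56 = 0.07876.
Step 5 — Type: Im(Z) = 1734 ⇒ lagging (phase φ = 85.5°).

PF = 0.07876 (lagging, φ = 85.5°)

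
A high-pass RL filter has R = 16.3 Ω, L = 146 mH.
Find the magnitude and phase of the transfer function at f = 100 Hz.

Step 1 — Angular frequency: ω = 2π·100 = 628.3 rad/s.
Step 2 — Transfer function: H(jω) = jωL/(R + jωL).
Step 3 — Numerator jωL = j·91.73; denominator R + jωL = 16.3 + j91.73.
Step 4 — H = 0.9694 + j0.1722.
Step 5 — Magnitude: |H| = 0.9846 (-0.1 dB); phase: φ = 10.1°.

|H| = 0.9846 (-0.1 dB), φ = 10.1°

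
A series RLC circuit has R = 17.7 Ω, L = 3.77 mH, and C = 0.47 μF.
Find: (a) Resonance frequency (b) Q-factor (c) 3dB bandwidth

Step 1 — Resonance: ω₀ = 1/√(LC) = 1/√(0.00377·4.7e-07) = 2.376e+04 rad/s.
Step 2 — f₀ = ω₀/(2π) = 3781 Hz.
Step 3 — Series Q: Q = ω₀L/R = 2.376e+04·0.00377/17.7 = 5.06.
Step 4 — Bandwidth: Δω = ω₀/Q = 4695 rad/s; BW = Δω/(2π) = 747.2 Hz.

(a) f₀ = 3781 Hz  (b) Q = 5.06  (c) BW = 747.2 Hz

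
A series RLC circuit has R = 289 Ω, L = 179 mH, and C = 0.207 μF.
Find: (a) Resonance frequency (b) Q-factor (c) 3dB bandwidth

Step 1 — Resonance: ω₀ = 1/√(LC) = 1/√(0.179·2.07e-07) = 5195 rad/s.
Step 2 — f₀ = ω₀/(2π) = 826.8 Hz.
Step 3 — Series Q: Q = ω₀L/R = 5195·0.179/289 = 3.218.
Step 4 — Bandwidth: Δω = ω₀/Q = 1615 rad/s; BW = Δω/(2π) = 257 Hz.

(a) f₀ = 826.8 Hz  (b) Q = 3.218  (c) BW = 257 Hz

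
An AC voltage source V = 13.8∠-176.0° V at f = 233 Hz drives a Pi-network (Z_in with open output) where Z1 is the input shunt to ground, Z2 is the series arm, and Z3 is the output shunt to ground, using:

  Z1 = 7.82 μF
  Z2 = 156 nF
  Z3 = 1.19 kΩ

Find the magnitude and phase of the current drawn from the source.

Step 1 — Angular frequency: ω = 2π·f = 2π·233 = 1464 rad/s.
Step 2 — Component impedances:
  Z1: Z = 1/(jωC) = -j/(ω·C) = 0 - j87.35 Ω
  Z2: Z = 1/(jωC) = -j/(ω·C) = 0 - j4379 Ω
  Z3: Z = R = 1190 Ω
Step 3 — With open output, the series arm Z2 and the output shunt Z3 appear in series to ground: Z2 + Z3 = 1190 - j4379 Ω.
Step 4 — Parallel with input shunt Z1: Z_in = Z1 || (Z2 + Z3) = 0.425 - j85.75 Ω = 85.75∠-89.7° Ω.
Step 5 — Source phasor: V = 13.8∠-176.0° V = -13.77 - j0.9626 V.
Step 6 — Ohm's law: I = V / Z_total = (-13.77 - j0.9626) / (0.425 - j85.75) = 0.01043 - j0.1606 A.
Step 7 — Convert to polar: |I| = 0.1609 A, ∠I = -86.3°.

I = 0.1609∠-86.3° A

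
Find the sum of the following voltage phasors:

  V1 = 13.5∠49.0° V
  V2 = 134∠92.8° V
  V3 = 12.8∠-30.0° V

Step 1 — Convert each phasor to rectangular form:
  V1 = 13.5·(cos(49.0°) + j·sin(49.0°)) = 8.857 + j10.19 V
  V2 = 134·(cos(92.8°) + j·sin(92.8°)) = -6.546 + j133.8 V
  V3 = 12.8·(cos(-30.0°) + j·sin(-30.0°)) = 11.09 - j6.4 V
Step 2 — Sum components: V_total = 13.4 + j137.6 V.
Step 3 — Convert to polar: |V_total| = 138.3 V, ∠V_total = 84.4°.

V_total = 138.3∠84.4° V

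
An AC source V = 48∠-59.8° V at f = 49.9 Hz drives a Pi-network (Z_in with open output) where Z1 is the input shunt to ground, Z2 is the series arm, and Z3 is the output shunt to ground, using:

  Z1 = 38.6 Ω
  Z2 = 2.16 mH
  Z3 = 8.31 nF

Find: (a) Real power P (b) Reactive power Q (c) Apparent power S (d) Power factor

Step 1 — Angular frequency: ω = 2π·f = 2π·49.9 = 313.5 rad/s.
Step 2 — Component impedances:
  Z1: Z = R = 38.6 Ω
  Z2: Z = jωL = j·313.5·0.00216 = 0 + j0.6772 Ω
  Z3: Z = 1/(jωC) = -j/(ω·C) = 0 - j3.838e+05 Ω
Step 3 — With open output, the series arm Z2 and the output shunt Z3 appear in series to ground: Z2 + Z3 = 0 - j3.838e+05 Ω.
Step 4 — Parallel with input shunt Z1: Z_in = Z1 || (Z2 + Z3) = 38.6 - j0.003882 Ω = 38.6∠-0.0° Ω.
Step 5 — Source phasor: V = 48∠-59.8° V = 24.14 - j41.49 V.
Step 6 — Current: I = V / Z = 0.6256 - j1.075 A = 1.244∠-59.8° A.
Step 7 — Complex power: S = V·I* = 59.69 - j0.006003 VA.
Step 8 — Real power: P = Re(S) = 59.69 W.
Step 9 — Reactive power: Q = Im(S) = -0.006003 VAR.
Step 10 — Apparent power: |S| = 59.69 VA.
Step 11 — Power factor: PF = P/|S| = 1 (leading).

(a) P = 59.69 W  (b) Q = -0.006003 VAR  (c) S = 59.69 VA  (d) PF = 1 (leading)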